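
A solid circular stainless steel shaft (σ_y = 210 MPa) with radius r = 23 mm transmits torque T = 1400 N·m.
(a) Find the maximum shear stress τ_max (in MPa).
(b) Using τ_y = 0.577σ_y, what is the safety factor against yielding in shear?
(a) For a solid circular shaft, τ_max = T·r/J with J = π·r^4/2, i.e. τ_max = 2·T / (π·r^3). Convert r = 23 mm = 0.023 m.
  τ_max = (2 × 1400) / (π × 0.023^3) = 7.325 × 10⁷ Pa = 73.25 MPa
(b) τ_y = 0.577 × 210 = 121.17 MPa
  SF = τ_y/τ_max = 121.17 / 73.25 = 1.654
Final answer: (a) τ_max = 73.25 MPa, (b) SF = 1.654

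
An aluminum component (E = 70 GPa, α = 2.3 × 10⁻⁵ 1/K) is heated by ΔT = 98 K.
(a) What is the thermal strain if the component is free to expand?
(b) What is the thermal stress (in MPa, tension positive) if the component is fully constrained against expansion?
(a) Free thermal strain ε_th = α·ΔT = (2.3 × 10⁻⁵) × 98 = 0.002254
(b) Fully constrained, the expansion is suppressed, so σ = -E·α·ΔT. Convert E = 70 GPa = 7 × 10¹⁰ Pa.
  σ = -(7 × 10¹⁰) × (2.3 × 10⁻⁵) × 98 = -1.578 × 10⁸ Pa = -157.8 MPa (compressive)
Final answer: (a) ε_th = 0.002254, (b) σ = -157.8 MPa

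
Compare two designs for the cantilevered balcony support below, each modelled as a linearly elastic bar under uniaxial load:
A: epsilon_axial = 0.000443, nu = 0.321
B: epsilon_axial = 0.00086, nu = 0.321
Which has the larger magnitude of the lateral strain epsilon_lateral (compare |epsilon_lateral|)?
Model: a linearly elastic bar under uniaxial load, so epsilon_lateral = -nu·epsilon_axial (SI units).
  A: epsilon_lateral = -(0.321 × 0.000443) = -0.0001422
  B: epsilon_lateral = -(0.321 × 0.00086) = -0.0002761
|epsilon_lateral|: A = 0.0001422, B = 0.0002761, so B is larger in magnitude.
Final answer: B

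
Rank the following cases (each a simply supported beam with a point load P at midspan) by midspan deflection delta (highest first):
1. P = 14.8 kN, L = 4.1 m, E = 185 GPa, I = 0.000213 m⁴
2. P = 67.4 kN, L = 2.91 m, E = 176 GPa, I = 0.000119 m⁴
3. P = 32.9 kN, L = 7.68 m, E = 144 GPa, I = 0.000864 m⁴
Model: a simply supported beam with a point load P at midspan, so delta = (P·L^3) / (48·E·I) (SI units).
  Case 1: delta = (14800 × 4.1^3) / (48 × (1.85 × 10¹¹) × 0.000213) = 0.0005393 m = 0.5393 mm
  Case 2: delta = (67400 × 2.91^3) / (48 × (1.76 × 10¹¹) × 0.000119) = 0.001652 m = 1.652 mm
  Case 3: delta = (32900 × 7.68^3) / (48 × (1.44 × 10¹¹) × 0.000864) = 0.002496 m = 2.496 mm
Ordering: 2.496 mm (case 3) > 1.652 mm (case 2) > 0.5393 mm (case 1)
Final answer: 3, 2, 1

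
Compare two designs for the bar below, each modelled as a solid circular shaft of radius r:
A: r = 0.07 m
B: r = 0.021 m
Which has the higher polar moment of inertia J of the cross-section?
Model: a solid circular shaft of radius r, so J = (π·r^4) / 2 (SI units).
  A: J = (π × 0.07^4) / 2 = 3.771 × 10⁻⁵ m⁴
  B: J = (π × 0.021^4) / 2 = 3.055 × 10⁻⁷ m⁴
3.771 × 10⁻⁵ m⁴ > 3.055 × 10⁻⁷ m⁴, so A is larger.
Final answer: A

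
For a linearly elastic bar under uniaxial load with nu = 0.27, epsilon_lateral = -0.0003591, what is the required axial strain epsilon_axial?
Model: a linearly elastic bar under uniaxial load, so epsilon_lateral = -nu·epsilon_axial.
Solve for epsilon_axial: epsilon_axial = -epsilon_lateral / nu.
Substitute:
  epsilon_axial = -(-0.0003591) / 0.27
  epsilon_axial = 0.00133
Final answer: epsilon_axial = 0.00133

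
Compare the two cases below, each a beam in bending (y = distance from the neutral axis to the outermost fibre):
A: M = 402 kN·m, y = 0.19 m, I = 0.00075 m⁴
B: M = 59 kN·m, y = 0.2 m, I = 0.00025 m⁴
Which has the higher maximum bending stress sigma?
Model: a beam in bending (y = distance from the neutral axis to the outermost fibre), so sigma = (M·y) / I (SI units).
  A: sigma = (402000 × 0.19) / 0.00075 = 1.018 × 10⁸ Pa = 101.8 MPa
  B: sigma = (59000 × 0.2) / 0.00025 = 4.72 × 10⁷ Pa = 47.2 MPa
101.8 MPa > 47.2 MPa, so A is larger.
Final answer: A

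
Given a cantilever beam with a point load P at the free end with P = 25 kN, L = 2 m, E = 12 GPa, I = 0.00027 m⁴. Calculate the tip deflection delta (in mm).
Model: a cantilever beam with a point load P at the free end, so delta = (P·L^3) / (3·E·I).
Convert to SI units:
  P = 25 kN = 25000 N
  E = 12 GPa = 1.2 × 10¹⁰ Pa
Substitute:
  delta = (25000 × 2^3) / (3 × (1.2 × 10¹⁰) × 0.00027)
  delta = 0.02058 m
Convert: delta = 0.02058 m = 20.58 mm
Final answer: delta = 20.58 mm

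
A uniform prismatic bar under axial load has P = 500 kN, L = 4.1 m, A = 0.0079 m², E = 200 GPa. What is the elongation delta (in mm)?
Model: a uniform prismatic bar under axial load, so delta = (P·L) / (A·E).
Convert to SI units:
  P = 500 kN = 500000 N
  E = 200 GPa = 2 × 10¹¹ Pa
Substitute:
  delta = (500000 × 4.1) / (0.0079 × (2 × 10¹¹))
  delta = 0.001297 m
Convert: delta = 0.001297 m = 1.297 mm
Final answer: delta = 1.297 mm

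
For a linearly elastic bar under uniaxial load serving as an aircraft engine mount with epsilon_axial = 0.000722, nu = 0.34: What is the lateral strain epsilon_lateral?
Model: a linearly elastic bar under uniaxial load, so epsilon_lateral = -nu·epsilon_axial.
Substitute:
  epsilon_lateral = -(0.34 × 0.000722)
  epsilon_lateral = -0.0002455
Final answer: epsilon_lateral = -0.0002455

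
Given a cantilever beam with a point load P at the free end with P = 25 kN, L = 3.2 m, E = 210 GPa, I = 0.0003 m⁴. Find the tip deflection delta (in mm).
Model: a cantilever beam with a point load P at the free end, so delta = (P·L^3) / (3·E·I).
Convert to SI units:
  P = 25 kN = 25000 N
  E = 210 GPa = 2.1 × 10¹¹ Pa
Substitute:
  delta = (25000 × 3.2^3) / (3 × (2.1 × 10¹¹) × 0.0003)
  delta = 0.004334 m
Convert: delta = 0.004334 m = 4.334 mm
Final answer: delta = 4.334 mm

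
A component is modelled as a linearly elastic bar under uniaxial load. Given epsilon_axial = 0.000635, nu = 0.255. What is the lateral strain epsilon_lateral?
Model: a linearly elastic bar under uniaxial load, so epsilon_lateral = -nu·epsilon_axial.
Substitute:
  epsilon_lateral = -(0.255 × 0.000635)
  epsilon_lateral = -0.0001619
Final answer: epsilon_lateral = -0.0001619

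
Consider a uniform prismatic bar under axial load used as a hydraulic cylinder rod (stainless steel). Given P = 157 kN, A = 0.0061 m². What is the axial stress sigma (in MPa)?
Model: a uniform prismatic bar under axial load, so sigma = P / A.
Convert to SI units:
  P = 157 kN = 157000 N
Substitute:
  sigma = 157000 / 0.0061
  sigma = 2.574 × 10⁷ Pa
Convert: sigma = 2.574 × 10⁷ Pa = 25.74 MPa
Final answer: sigma = 25.74 MPa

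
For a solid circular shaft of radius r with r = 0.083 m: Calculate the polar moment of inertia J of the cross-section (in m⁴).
Model: a solid circular shaft of radius r, so J = (π·r^4) / 2.
Substitute:
  J = (π × 0.083^4) / 2
  J = 7.455 × 10⁻⁵ m⁴
Final answer: J = 7.455 × 10⁻⁵ m⁴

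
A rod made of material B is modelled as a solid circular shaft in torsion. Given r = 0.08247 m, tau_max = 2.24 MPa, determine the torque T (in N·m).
Model: a solid circular shaft in torsion, so tau_max = (2·T) / (π·r^3).
Solve for T: T = (π·tau_max·r^3) / 2.
Convert to SI units:
  tau_max = 2.24 MPa = 2.24 × 10⁶ Pa
Substitute:
  T = (π × (2.24 × 10⁶) × 0.08247^3) / 2
  T = 1974 N·m
Final answer: T = 1974 N·m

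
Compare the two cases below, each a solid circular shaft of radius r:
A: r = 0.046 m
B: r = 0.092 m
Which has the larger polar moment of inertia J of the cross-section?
Model: a solid circular shaft of radius r, so J = (π·r^4) / 2 (SI units).
  A: J = (π × 0.046^4) / 2 = 7.033 × 10⁻⁶ m⁴
  B: J = (π × 0.092^4) / 2 = 0.0001125 m⁴
0.0001125 m⁴ > 7.033 × 10⁻⁶ m⁴, so B is larger.
Final answer: B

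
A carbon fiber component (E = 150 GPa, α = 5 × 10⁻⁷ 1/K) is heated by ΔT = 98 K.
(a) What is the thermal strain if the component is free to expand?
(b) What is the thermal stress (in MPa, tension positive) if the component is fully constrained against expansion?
(a) Free thermal strain ε_th = α·ΔT = (5 × 10⁻⁷) × 98 = 4.9 × 10⁻⁵
(b) Fully constrained, the expansion is suppressed, so σ = -E·α·ΔT. Convert E = 150 GPa = 1.5 × 10¹¹ Pa.
  σ = -(1.5 × 10¹¹) × (5 × 10⁻⁷) × 98 = -7.35 × 10⁶ Pa = -7.35 MPa (compressive)
Final answer: (a) ε_th = 4.9 × 10⁻⁵, (b) σ = -7.35 MPa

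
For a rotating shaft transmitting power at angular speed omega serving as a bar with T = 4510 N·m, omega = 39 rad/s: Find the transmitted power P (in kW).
Model: a rotating shaft transmitting power at angular speed omega, so P = T·omega.
Substitute:
  P = 4510 × 39
  P = 175900 W
Convert: P = 175900 W = 175.9 kW
Final answer: P = 175.9 kW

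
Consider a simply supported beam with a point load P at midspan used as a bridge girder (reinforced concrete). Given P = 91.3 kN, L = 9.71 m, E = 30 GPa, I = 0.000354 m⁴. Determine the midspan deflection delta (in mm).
Model: a simply supported beam with a point load P at midspan, so delta = (P·L^3) / (48·E·I).
Convert to SI units:
  P = 91.3 kN = 91300 N
  E = 30 GPa = 3 × 10¹⁰ Pa
Substitute:
  delta = (91300 × 9.71^3) / (48 × (3 × 10¹⁰) × 0.000354)
  delta = 0.164 m
Convert: delta = 0.164 m = 164 mm
Final answer: delta = 164 mm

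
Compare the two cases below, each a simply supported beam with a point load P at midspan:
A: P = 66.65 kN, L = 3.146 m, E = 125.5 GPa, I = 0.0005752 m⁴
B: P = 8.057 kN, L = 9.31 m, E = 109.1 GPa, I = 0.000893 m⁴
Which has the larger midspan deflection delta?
Model: a simply supported beam with a point load P at midspan, so delta = (P·L^3) / (48·E·I) (SI units).
  A: delta = (66650 × 3.146^3) / (48 × (1.255 × 10¹¹) × 0.0005752) = 0.0005989 m = 0.5989 mm
  B: delta = (8057 × 9.31^3) / (48 × (1.091 × 10¹¹) × 0.000893) = 0.00139 m = 1.39 mm
1.39 mm > 0.5989 mm, so B is larger.
Final answer: B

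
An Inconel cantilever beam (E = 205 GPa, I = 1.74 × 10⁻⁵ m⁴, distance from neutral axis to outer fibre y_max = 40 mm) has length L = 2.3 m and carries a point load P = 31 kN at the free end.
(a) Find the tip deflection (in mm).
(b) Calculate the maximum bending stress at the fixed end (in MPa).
(a) Tip deflection of a cantilever with an end point load: δ = P·L^3 / (3·E·I). Convert P = 31 kN = 31000 N, E = 205 GPa = 2.05 × 10¹¹ Pa.
  δ = (31000 × 2.3^3) / (3 × (2.05 × 10¹¹) × (1.74 × 10⁻⁵)) = 0.03525 m = 35.25 mm
(b) Maximum bending moment at the fixed end: M = P·L = 31000 × 2.3 = 71300 N·m. Convert y_max = 40 mm = 0.04 m.
  σ = M·y_max / I = (71300 × 0.04) / (1.74 × 10⁻⁵) = 1.639 × 10⁸ Pa = 163.9 MPa
Final answer: (a) δ = 35.25 mm, (b) σ = 163.9 MPa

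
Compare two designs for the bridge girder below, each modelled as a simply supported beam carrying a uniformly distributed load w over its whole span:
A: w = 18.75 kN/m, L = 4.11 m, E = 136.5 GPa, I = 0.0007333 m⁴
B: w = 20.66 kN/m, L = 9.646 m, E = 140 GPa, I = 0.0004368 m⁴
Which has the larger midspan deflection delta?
Model: a simply supported beam carrying a uniformly distributed load w over its whole span, so delta = (5·w·L^4) / (384·E·I) (SI units).
  A: delta = (5 × 18750 × 4.11^4) / (384 × (1.365 × 10¹¹) × 0.0007333) = 0.000696 m = 0.696 mm
  B: delta = (5 × 20660 × 9.646^4) / (384 × (1.4 × 10¹¹) × 0.0004368) = 0.03808 m = 38.08 mm
38.08 mm > 0.696 mm, so B is larger.
Final answer: B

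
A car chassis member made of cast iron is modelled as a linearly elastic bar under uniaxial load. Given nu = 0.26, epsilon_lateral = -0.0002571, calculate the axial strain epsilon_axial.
Model: a linearly elastic bar under uniaxial load, so epsilon_lateral = -nu·epsilon_axial.
Solve for epsilon_axial: epsilon_axial = -epsilon_lateral / nu.
Substitute:
  epsilon_axial = -(-0.0002571) / 0.26
  epsilon_axial = 0.0009888
Final answer: epsilon_axial = 0.0009888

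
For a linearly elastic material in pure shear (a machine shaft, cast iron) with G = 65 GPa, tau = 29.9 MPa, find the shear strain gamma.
Model: a linearly elastic material in pure shear, so tau = G·gamma.
Solve for gamma: gamma = tau / G.
Convert to SI units:
  G = 65 GPa = 6.5 × 10¹⁰ Pa
  tau = 29.9 MPa = 2.99 × 10⁷ Pa
Substitute:
  gamma = (2.99 × 10⁷) / (6.5 × 10¹⁰)
  gamma = 0.00046
Final answer: gamma = 0.00046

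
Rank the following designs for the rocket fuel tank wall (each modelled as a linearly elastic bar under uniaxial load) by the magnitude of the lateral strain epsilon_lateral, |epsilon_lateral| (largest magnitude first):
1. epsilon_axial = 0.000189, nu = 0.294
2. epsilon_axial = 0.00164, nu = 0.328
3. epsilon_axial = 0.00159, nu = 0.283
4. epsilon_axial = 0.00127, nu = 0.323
Model: a linearly elastic bar under uniaxial load, so epsilon_lateral = -nu·epsilon_axial (SI units).
  Case 1: epsilon_lateral = -(0.294 × 0.000189) = -5.557 × 10⁻⁵
  Case 2: epsilon_lateral = -(0.328 × 0.00164) = -0.0005379
  Case 3: epsilon_lateral = -(0.283 × 0.00159) = -0.00045
  Case 4: epsilon_lateral = -(0.323 × 0.00127) = -0.0004102
Ordering by |epsilon_lateral|: 0.0005379 (case 2) > 0.00045 (case 3) > 0.0004102 (case 4) > 5.557 × 10⁻⁵ (case 1)
Final answer: 2, 3, 4, 1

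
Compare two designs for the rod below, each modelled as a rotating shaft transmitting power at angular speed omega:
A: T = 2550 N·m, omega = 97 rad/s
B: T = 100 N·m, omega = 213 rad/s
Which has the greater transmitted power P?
Model: a rotating shaft transmitting power at angular speed omega, so P = T·omega (SI units).
  A: P = 2550 × 97 = 247400 W = 247.4 kW
  B: P = 100 × 213 = 21300 W = 21.3 kW
247.4 kW > 21.3 kW, so A is larger.
Final answer: A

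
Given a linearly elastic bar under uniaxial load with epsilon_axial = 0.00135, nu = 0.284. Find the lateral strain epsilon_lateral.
Model: a linearly elastic bar under uniaxial load, so epsilon_lateral = -nu·epsilon_axial.
Substitute:
  epsilon_lateral = -(0.284 × 0.00135)
  epsilon_lateral = -0.0003834
Final answer: epsilon_lateral = -0.0003834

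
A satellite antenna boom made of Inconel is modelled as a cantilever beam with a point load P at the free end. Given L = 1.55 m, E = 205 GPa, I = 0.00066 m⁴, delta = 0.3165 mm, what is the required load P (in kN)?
Model: a cantilever beam with a point load P at the free end, so delta = (P·L^3) / (3·E·I).
Solve for P: P = (3·delta·E·I) / L^3.
Convert to SI units:
  E = 205 GPa = 2.05 × 10¹¹ Pa
  delta = 0.3165 mm = 0.0003165 m
Substitute:
  P = (3 × 0.0003165 × (2.05 × 10¹¹) × 0.00066) / 1.55^3
  P = 34500 N
Convert: P = 34500 N = 34.5 kN
Final answer: P = 34.5 kN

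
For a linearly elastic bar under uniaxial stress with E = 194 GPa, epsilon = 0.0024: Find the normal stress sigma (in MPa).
Model: a linearly elastic bar under uniaxial stress, so sigma = E·epsilon.
Convert to SI units:
  E = 194 GPa = 1.94 × 10¹¹ Pa
Substitute:
  sigma = (1.94 × 10¹¹) × 0.0024
  sigma = 4.656 × 10⁸ Pa
Convert: sigma = 4.656 × 10⁸ Pa = 465.6 MPa
Final answer: sigma = 465.6 MPa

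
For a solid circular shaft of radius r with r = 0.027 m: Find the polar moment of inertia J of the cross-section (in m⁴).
Model: a solid circular shaft of radius r, so J = (π·r^4) / 2.
Substitute:
  J = (π × 0.027^4) / 2
  J = 8.348 × 10⁻⁷ m⁴
Final answer: J = 8.348 × 10⁻⁷ m⁴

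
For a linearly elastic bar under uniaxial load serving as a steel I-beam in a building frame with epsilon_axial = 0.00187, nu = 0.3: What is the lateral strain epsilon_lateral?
Model: a linearly elastic bar under uniaxial load, so epsilon_lateral = -nu·epsilon_axial.
Substitute:
  epsilon_lateral = -(0.3 × 0.00187)
  epsilon_lateral = -0.000561
Final answer: epsilon_lateral = -0.000561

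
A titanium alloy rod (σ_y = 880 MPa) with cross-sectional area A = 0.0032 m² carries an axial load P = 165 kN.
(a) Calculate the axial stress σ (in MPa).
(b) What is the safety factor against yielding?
(a) Axial stress σ = P/A. Convert P = 165 kN = 165000 N.
  σ = 165000 / 0.0032 = 5.156 × 10⁷ Pa = 51.56 MPa
(b) Safety factor SF = σ_y/σ = 880 / 51.56 = 17.07
Final answer: (a) σ = 51.56 MPa, (b) SF = 17.07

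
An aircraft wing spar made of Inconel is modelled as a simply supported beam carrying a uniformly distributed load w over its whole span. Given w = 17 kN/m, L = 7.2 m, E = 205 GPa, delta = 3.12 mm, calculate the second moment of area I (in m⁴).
Model: a simply supported beam carrying a uniformly distributed load w over its whole span, so delta = (5·w·L^4) / (384·E·I).
Solve for I: I = (5·w·L^4) / (384·delta·E).
Convert to SI units:
  w = 17 kN/m = 17000 N/m
  E = 205 GPa = 2.05 × 10¹¹ Pa
  delta = 3.12 mm = 0.00312 m
Substitute:
  I = (5 × 17000 × 7.2^4) / (384 × 0.00312 × (2.05 × 10¹¹))
  I = 0.0009301 m⁴
Final answer: I = 0.0009301 m⁴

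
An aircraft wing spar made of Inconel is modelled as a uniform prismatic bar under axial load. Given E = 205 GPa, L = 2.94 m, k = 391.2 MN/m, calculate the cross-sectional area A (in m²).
Model: a uniform prismatic bar under axial load, so k = (A·E) / L.
Solve for A: A = (k·L) / E.
Convert to SI units:
  E = 205 GPa = 2.05 × 10¹¹ Pa
  k = 391.2 MN/m = 3.912 × 10⁸ N/m
Substitute:
  A = ((3.912 × 10⁸) × 2.94) / (2.05 × 10¹¹)
  A = 0.00561 m²
Final answer: A = 0.00561 m²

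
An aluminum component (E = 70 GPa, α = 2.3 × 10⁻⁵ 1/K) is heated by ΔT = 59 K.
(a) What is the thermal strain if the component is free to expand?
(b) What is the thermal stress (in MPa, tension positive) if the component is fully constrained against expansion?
(a) Free thermal strain ε_th = α·ΔT = (2.3 × 10⁻⁵) × 59 = 0.001357
(b) Fully constrained, the expansion is suppressed, so σ = -E·α·ΔT. Convert E = 70 GPa = 7 × 10¹⁰ Pa.
  σ = -(7 × 10¹⁰) × (2.3 × 10⁻⁵) × 59 = -9.499 × 10⁷ Pa = -94.99 MPa (compressive)
Final answer: (a) ε_th = 0.001357, (b) σ = -94.99 MPa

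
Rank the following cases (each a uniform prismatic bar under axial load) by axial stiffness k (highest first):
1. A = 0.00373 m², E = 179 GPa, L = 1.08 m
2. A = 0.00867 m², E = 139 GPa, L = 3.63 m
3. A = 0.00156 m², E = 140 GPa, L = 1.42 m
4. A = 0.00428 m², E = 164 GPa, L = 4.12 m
Model: a uniform prismatic bar under axial load, so k = (A·E) / L (SI units).
  Case 1: k = (0.00373 × (1.79 × 10¹¹)) / 1.08 = 6.182 × 10⁸ N/m = 618.2 MN/m
  Case 2: k = (0.00867 × (1.39 × 10¹¹)) / 3.63 = 3.32 × 10⁸ N/m = 332 MN/m
  Case 3: k = (0.00156 × (1.4 × 10¹¹)) / 1.42 = 1.538 × 10⁸ N/m = 153.8 MN/m
  Case 4: k = (0.00428 × (1.64 × 10¹¹)) / 4.12 = 1.704 × 10⁸ N/m = 170.4 MN/m
Ordering: 618.2 MN/m (case 1) > 332 MN/m (case 2) > 170.4 MN/m (case 4) > 153.8 MN/m (case 3)
Final answer: 1, 2, 4, 3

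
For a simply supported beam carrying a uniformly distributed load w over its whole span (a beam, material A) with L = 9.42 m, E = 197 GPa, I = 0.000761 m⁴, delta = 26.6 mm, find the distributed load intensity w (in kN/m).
Model: a simply supported beam carrying a uniformly distributed load w over its whole span, so delta = (5·w·L^4) / (384·E·I).
Solve for w: w = (384·delta·E·I) / (5·L^4).
Convert to SI units:
  E = 197 GPa = 1.97 × 10¹¹ Pa
  delta = 26.6 mm = 0.0266 m
Substitute:
  w = (384 × 0.0266 × (1.97 × 10¹¹) × 0.000761) / (5 × 9.42^4)
  w = 38890 N/m
Convert: w = 38890 N/m = 38.89 kN/m
Final answer: w = 38.89 kN/m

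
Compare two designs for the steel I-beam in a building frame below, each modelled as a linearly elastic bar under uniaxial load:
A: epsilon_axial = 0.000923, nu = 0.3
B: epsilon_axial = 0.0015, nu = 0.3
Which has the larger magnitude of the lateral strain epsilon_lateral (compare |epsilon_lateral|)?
Model: a linearly elastic bar under uniaxial load, so epsilon_lateral = -nu·epsilon_axial (SI units).
  A: epsilon_lateral = -(0.3 × 0.000923) = -0.0002769
  B: epsilon_lateral = -(0.3 × 0.0015) = -0.00045
|epsilon_lateral|: A = 0.0002769, B = 0.00045, so B is larger in magnitude.
Final answer: B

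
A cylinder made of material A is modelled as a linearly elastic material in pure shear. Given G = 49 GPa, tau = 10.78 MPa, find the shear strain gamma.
Model: a linearly elastic material in pure shear, so tau = G·gamma.
Solve for gamma: gamma = tau / G.
Convert to SI units:
  G = 49 GPa = 4.9 × 10¹⁰ Pa
  tau = 10.78 MPa = 1.078 × 10⁷ Pa
Substitute:
  gamma = (1.078 × 10⁷) / (4.9 × 10¹⁰)
  gamma = 0.00022
Final answer: gamma = 0.00022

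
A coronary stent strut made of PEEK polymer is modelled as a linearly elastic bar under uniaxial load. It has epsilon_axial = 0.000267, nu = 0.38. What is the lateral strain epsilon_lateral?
Model: a linearly elastic bar under uniaxial load, so epsilon_lateral = -nu·epsilon_axial.
Substitute:
  epsilon_lateral = -(0.38 × 0.000267)
  epsilon_lateral = -0.0001015
Final answer: epsilon_lateral = -0.0001015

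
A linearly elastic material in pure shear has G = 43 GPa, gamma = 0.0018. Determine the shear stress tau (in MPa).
Model: a linearly elastic material in pure shear, so tau = G·gamma.
Convert to SI units:
  G = 43 GPa = 4.3 × 10¹⁰ Pa
Substitute:
  tau = (4.3 × 10¹⁰) × 0.0018
  tau = 7.74 × 10⁷ Pa
Convert: tau = 7.74 × 10⁷ Pa = 77.4 MPa
Final answer: tau = 77.4 MPa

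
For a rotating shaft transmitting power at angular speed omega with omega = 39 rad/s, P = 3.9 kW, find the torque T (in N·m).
Model: a rotating shaft transmitting power at angular speed omega, so P = T·omega.
Solve for T: T = P / omega.
Convert to SI units:
  P = 3.9 kW = 3900 W
Substitute:
  T = 3900 / 39
  T = 100 N·m
Final answer: T = 100 N·m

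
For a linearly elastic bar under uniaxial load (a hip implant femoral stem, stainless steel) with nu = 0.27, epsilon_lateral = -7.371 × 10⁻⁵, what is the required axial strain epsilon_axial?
Model: a linearly elastic bar under uniaxial load, so epsilon_lateral = -nu·epsilon_axial.
Solve for epsilon_axial: epsilon_axial = -epsilon_lateral / nu.
Substitute:
  epsilon_axial = -(-7.371 × 10⁻⁵) / 0.27
  epsilon_axial = 0.000273
Final answer: epsilon_axial = 0.000273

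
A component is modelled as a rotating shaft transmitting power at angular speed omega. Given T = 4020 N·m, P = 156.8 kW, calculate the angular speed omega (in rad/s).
Model: a rotating shaft transmitting power at angular speed omega, so P = T·omega.
Solve for omega: omega = P / T.
Convert to SI units:
  P = 156.8 kW = 156800 W
Substitute:
  omega = 156800 / 4020
  omega = 39 rad/s
Final answer: omega = 39 rad/s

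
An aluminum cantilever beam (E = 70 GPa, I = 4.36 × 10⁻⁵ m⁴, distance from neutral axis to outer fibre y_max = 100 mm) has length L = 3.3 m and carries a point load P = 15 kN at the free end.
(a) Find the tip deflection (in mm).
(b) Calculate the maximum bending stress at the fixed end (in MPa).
(a) Tip deflection of a cantilever with an end point load: δ = P·L^3 / (3·E·I). Convert P = 15 kN = 15000 N, E = 70 GPa = 7 × 10¹⁰ Pa.
  δ = (15000 × 3.3^3) / (3 × (7 × 10¹⁰) × (4.36 × 10⁻⁵)) = 0.05887 m = 58.87 mm
(b) Maximum bending moment at the fixed end: M = P·L = 15000 × 3.3 = 49500 N·m. Convert y_max = 100 mm = 0.1 m.
  σ = M·y_max / I = (49500 × 0.1) / (4.36 × 10⁻⁵) = 1.135 × 10⁸ Pa = 113.5 MPa
Final answer: (a) δ = 58.87 mm, (b) σ = 113.5 MPa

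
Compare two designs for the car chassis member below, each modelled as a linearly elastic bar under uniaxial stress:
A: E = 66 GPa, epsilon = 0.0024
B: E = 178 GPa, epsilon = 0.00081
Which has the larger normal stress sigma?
Model: a linearly elastic bar under uniaxial stress, so sigma = E·epsilon (SI units).
  A: sigma = (6.6 × 10¹⁰) × 0.0024 = 1.584 × 10⁸ Pa = 158.4 MPa
  B: sigma = (1.78 × 10¹¹) × 0.00081 = 1.442 × 10⁸ Pa = 144.2 MPa
158.4 MPa > 144.2 MPa, so A is larger.
Final answer: A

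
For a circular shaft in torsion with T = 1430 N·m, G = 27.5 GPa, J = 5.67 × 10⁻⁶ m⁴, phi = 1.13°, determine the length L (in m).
Model: a circular shaft in torsion, so phi = (T·L) / (G·J).
Solve for L: L = (phi·G·J) / T.
Convert to SI units:
  G = 27.5 GPa = 2.75 × 10¹⁰ Pa
  phi = 1.13° = 0.01972 rad
Substitute:
  L = (0.01972 × (2.75 × 10¹⁰) × (5.67 × 10⁻⁶)) / 1430
  L = 2.15 m
Final answer: L = 2.15 m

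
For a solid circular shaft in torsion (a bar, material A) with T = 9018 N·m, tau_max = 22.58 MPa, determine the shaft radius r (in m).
Model: a solid circular shaft in torsion, so tau_max = (2·T) / (π·r^3).
Solve for r: r = ((2·T) / (π·tau_max))^(1/3).
Convert to SI units:
  tau_max = 22.58 MPa = 2.258 × 10⁷ Pa
Substitute:
  r = ((2 × 9018) / (π × (2.258 × 10⁷)))^(1/3)
  r = 0.06335 m
Final answer: r = 0.06335 m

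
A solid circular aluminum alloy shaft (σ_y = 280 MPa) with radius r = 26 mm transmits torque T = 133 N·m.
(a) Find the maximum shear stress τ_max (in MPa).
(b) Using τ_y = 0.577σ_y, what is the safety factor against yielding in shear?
(a) For a solid circular shaft, τ_max = T·r/J with J = π·r^4/2, i.e. τ_max = 2·T / (π·r^3). Convert r = 26 mm = 0.026 m.
  τ_max = (2 × 133) / (π × 0.026^3) = 4.817 × 10⁶ Pa = 4.817 MPa
(b) τ_y = 0.577 × 280 = 161.56 MPa
  SF = τ_y/τ_max = 161.56 / 4.817 = 33.54
Final answer: (a) τ_max = 4.817 MPa, (b) SF = 33.54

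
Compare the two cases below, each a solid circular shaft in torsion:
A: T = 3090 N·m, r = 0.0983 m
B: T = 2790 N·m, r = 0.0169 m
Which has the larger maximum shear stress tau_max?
Model: a solid circular shaft in torsion, so tau_max = (2·T) / (π·r^3) (SI units).
  A: tau_max = (2 × 3090) / (π × 0.0983^3) = 2.071 × 10⁶ Pa = 2.071 MPa
  B: tau_max = (2 × 2790) / (π × 0.0169^3) = 3.68 × 10⁸ Pa = 368 MPa
368 MPa > 2.071 MPa, so B is larger.
Final answer: B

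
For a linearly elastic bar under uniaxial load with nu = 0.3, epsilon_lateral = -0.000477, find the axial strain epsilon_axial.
Model: a linearly elastic bar under uniaxial load, so epsilon_lateral = -nu·epsilon_axial.
Solve for epsilon_axial: epsilon_axial = -epsilon_lateral / nu.
Substitute:
  epsilon_axial = -(-0.000477) / 0.3
  epsilon_axial = 0.00159
Final answer: epsilon_axial = 0.00159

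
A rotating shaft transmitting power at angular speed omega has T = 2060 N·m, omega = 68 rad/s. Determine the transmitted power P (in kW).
Model: a rotating shaft transmitting power at angular speed omega, so P = T·omega.
Substitute:
  P = 2060 × 68
  P = 140100 W
Convert: P = 140100 W = 140.1 kW
Final answer: P = 140.1 kW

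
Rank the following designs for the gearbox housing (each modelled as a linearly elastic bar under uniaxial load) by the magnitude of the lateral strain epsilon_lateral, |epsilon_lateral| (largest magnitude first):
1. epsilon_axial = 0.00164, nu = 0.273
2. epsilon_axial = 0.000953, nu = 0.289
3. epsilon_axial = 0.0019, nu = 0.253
Model: a linearly elastic bar under uniaxial load, so epsilon_lateral = -nu·epsilon_axial (SI units).
  Case 1: epsilon_lateral = -(0.273 × 0.00164) = -0.0004477
  Case 2: epsilon_lateral = -(0.289 × 0.000953) = -0.0002754
  Case 3: epsilon_lateral = -(0.253 × 0.0019) = -0.0004807
Ordering by |epsilon_lateral|: 0.0004807 (case 3) > 0.0004477 (case 1) > 0.0002754 (case 2)
Final answer: 3, 1, 2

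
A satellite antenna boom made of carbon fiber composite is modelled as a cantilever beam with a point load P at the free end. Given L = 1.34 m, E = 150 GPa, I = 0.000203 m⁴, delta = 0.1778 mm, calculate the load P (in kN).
Model: a cantilever beam with a point load P at the free end, so delta = (P·L^3) / (3·E·I).
Solve for P: P = (3·delta·E·I) / L^3.
Convert to SI units:
  E = 150 GPa = 1.5 × 10¹¹ Pa
  delta = 0.1778 mm = 0.0001778 m
Substitute:
  P = (3 × 0.0001778 × (1.5 × 10¹¹) × 0.000203) / 1.34^3
  P = 6750 N
Convert: P = 6750 N = 6.75 kN
Final answer: P = 6.75 kN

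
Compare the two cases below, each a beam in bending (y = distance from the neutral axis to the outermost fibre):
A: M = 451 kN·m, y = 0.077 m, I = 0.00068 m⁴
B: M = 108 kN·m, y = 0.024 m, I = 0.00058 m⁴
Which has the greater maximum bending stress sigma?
Model: a beam in bending (y = distance from the neutral axis to the outermost fibre), so sigma = (M·y) / I (SI units).
  A: sigma = (451000 × 0.077) / 0.00068 = 5.107 × 10⁷ Pa = 51.07 MPa
  B: sigma = (108000 × 0.024) / 0.00058 = 4.469 × 10⁶ Pa = 4.469 MPa
51.07 MPa > 4.469 MPa, so A is larger.
Final answer: A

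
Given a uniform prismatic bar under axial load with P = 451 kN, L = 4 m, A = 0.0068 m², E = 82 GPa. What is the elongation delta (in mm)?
Model: a uniform prismatic bar under axial load, so delta = (P·L) / (A·E).
Convert to SI units:
  P = 451 kN = 451000 N
  E = 82 GPa = 8.2 × 10¹⁰ Pa
Substitute:
  delta = (451000 × 4) / (0.0068 × (8.2 × 10¹⁰))
  delta = 0.003235 m
Convert: delta = 0.003235 m = 3.235 mm
Final answer: delta = 3.235 mm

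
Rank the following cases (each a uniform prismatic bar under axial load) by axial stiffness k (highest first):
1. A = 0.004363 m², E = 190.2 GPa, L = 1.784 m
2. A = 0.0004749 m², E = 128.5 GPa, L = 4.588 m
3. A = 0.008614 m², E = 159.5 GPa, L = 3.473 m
Model: a uniform prismatic bar under axial load, so k = (A·E) / L (SI units).
  Case 1: k = (0.004363 × (1.902 × 10¹¹)) / 1.784 = 4.652 × 10⁸ N/m = 465.2 MN/m
  Case 2: k = (0.0004749 × (1.285 × 10¹¹)) / 4.588 = 1.33 × 10⁷ N/m = 13.3 MN/m
  Case 3: k = (0.008614 × (1.595 × 10¹¹)) / 3.473 = 3.956 × 10⁸ N/m = 395.6 MN/m
Ordering: 465.2 MN/m (case 1) > 395.6 MN/m (case 3) > 13.3 MN/m (case 2)
Final answer: 1, 3, 2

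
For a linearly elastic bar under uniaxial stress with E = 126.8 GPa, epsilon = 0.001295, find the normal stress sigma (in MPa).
Model: a linearly elastic bar under uniaxial stress, so epsilon = sigma / E.
Solve for sigma: sigma = epsilon·E.
Convert to SI units:
  E = 126.8 GPa = 1.268 × 10¹¹ Pa
Substitute:
  sigma = 0.001295 × (1.268 × 10¹¹)
  sigma = 1.642 × 10⁸ Pa
Convert: sigma = 1.642 × 10⁸ Pa = 164.2 MPa
Final answer: sigma = 164.2 MPa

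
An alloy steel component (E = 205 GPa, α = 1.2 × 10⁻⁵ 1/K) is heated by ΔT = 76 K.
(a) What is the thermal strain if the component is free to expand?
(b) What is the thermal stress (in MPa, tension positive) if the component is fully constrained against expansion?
(a) Free thermal strain ε_th = α·ΔT = (1.2 × 10⁻⁵) × 76 = 0.000912
(b) Fully constrained, the expansion is suppressed, so σ = -E·α·ΔT. Convert E = 205 GPa = 2.05 × 10¹¹ Pa.
  σ = -(2.05 × 10¹¹) × (1.2 × 10⁻⁵) × 76 = -1.87 × 10⁸ Pa = -187 MPa (compressive)
Final answer: (a) ε_th = 0.000912, (b) σ = -187 MPa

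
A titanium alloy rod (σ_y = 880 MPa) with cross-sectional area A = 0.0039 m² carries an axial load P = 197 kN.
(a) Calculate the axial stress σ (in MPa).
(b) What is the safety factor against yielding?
(a) Axial stress σ = P/A. Convert P = 197 kN = 197000 N.
  σ = 197000 / 0.0039 = 5.051 × 10⁷ Pa = 50.51 MPa
(b) Safety factor SF = σ_y/σ = 880 / 50.51 = 17.42
Final answer: (a) σ = 50.51 MPa, (b) SF = 17.42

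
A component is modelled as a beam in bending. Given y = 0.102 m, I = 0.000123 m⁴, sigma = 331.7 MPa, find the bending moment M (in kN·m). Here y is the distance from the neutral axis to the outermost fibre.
Model: a beam in bending, so sigma = (M·y) / I.
Solve for M: M = (sigma·I) / y.
Convert to SI units:
  sigma = 331.7 MPa = 3.317 × 10⁸ Pa
Substitute:
  M = ((3.317 × 10⁸) × 0.000123) / 0.102
  M = 400000 N·m
Convert: M = 400000 N·m = 400 kN·m
Final answer: M = 400 kN·m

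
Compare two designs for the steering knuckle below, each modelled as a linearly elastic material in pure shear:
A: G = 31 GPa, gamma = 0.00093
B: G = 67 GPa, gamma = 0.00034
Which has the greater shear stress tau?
Model: a linearly elastic material in pure shear, so tau = G·gamma (SI units).
  A: tau = (3.1 × 10¹⁰) × 0.00093 = 2.883 × 10⁷ Pa = 28.83 MPa
  B: tau = (6.7 × 10¹⁰) × 0.00034 = 2.278 × 10⁷ Pa = 22.78 MPa
28.83 MPa > 22.78 MPa, so A is larger.
Final answer: A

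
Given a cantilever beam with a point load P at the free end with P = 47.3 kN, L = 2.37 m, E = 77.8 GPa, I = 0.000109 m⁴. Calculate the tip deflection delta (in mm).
Model: a cantilever beam with a point load P at the free end, so delta = (P·L^3) / (3·E·I).
Convert to SI units:
  P = 47.3 kN = 47300 N
  E = 77.8 GPa = 7.78 × 10¹⁰ Pa
Substitute:
  delta = (47300 × 2.37^3) / (3 × (7.78 × 10¹⁰) × 0.000109)
  delta = 0.02475 m
Convert: delta = 0.02475 m = 24.75 mm
Final answer: delta = 24.75 mm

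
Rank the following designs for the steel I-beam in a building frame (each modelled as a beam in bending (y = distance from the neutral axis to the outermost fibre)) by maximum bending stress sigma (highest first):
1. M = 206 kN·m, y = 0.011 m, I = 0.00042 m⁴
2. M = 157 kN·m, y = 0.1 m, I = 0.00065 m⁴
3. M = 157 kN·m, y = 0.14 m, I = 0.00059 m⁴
Model: a beam in bending (y = distance from the neutral axis to the outermost fibre), so sigma = (M·y) / I (SI units).
  Case 1: sigma = (206000 × 0.011) / 0.00042 = 5.395 × 10⁶ Pa = 5.395 MPa
  Case 2: sigma = (157000 × 0.1) / 0.00065 = 2.415 × 10⁷ Pa = 24.15 MPa
  Case 3: sigma = (157000 × 0.14) / 0.00059 = 3.725 × 10⁷ Pa = 37.25 MPa
Ordering: 37.25 MPa (case 3) > 24.15 MPa (case 2) > 5.395 MPa (case 1)
Final answer: 3, 2, 1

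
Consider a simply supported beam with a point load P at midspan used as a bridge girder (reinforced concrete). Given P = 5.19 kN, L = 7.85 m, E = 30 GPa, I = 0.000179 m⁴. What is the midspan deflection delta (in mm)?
Model: a simply supported beam with a point load P at midspan, so delta = (P·L^3) / (48·E·I).
Convert to SI units:
  P = 5.19 kN = 5190 N
  E = 30 GPa = 3 × 10¹⁰ Pa
Substitute:
  delta = (5190 × 7.85^3) / (48 × (3 × 10¹⁰) × 0.000179)
  delta = 0.00974 m
Convert: delta = 0.00974 m = 9.74 mm
Final answer: delta = 9.74 mm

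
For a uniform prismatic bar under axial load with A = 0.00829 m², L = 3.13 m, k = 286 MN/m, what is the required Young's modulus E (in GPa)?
Model: a uniform prismatic bar under axial load, so k = (A·E) / L.
Solve for E: E = (k·L) / A.
Convert to SI units:
  k = 286 MN/m = 2.86 × 10⁸ N/m
Substitute:
  E = ((2.86 × 10⁸) × 3.13) / 0.00829
  E = 1.08 × 10¹¹ Pa
Convert: E = 1.08 × 10¹¹ Pa = 108 GPa
Final answer: E = 108 GPa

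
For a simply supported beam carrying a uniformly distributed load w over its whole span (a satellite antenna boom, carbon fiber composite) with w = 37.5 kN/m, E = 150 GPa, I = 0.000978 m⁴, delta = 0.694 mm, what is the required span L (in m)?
Model: a simply supported beam carrying a uniformly distributed load w over its whole span, so delta = (5·w·L^4) / (384·E·I).
Solve for L: L = ((384·delta·E·I) / (5·w))^(1/4).
Convert to SI units:
  w = 37.5 kN/m = 37500 N/m
  E = 150 GPa = 1.5 × 10¹¹ Pa
  delta = 0.694 mm = 0.000694 m
Substitute:
  L = ((384 × 0.000694 × (1.5 × 10¹¹) × 0.000978) / (5 × 37500))^(1/4)
  L = 3.8 m
Final answer: L = 3.8 m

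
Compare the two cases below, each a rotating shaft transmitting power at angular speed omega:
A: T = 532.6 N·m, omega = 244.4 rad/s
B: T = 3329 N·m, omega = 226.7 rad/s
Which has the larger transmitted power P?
Model: a rotating shaft transmitting power at angular speed omega, so P = T·omega (SI units).
  A: P = 532.6 × 244.4 = 130200 W = 130.2 kW
  B: P = 3329 × 226.7 = 754700 W = 754.7 kW
754.7 kW > 130.2 kW, so B is larger.
Final answer: B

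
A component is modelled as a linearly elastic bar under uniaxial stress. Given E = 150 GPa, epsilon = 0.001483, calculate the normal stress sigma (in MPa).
Model: a linearly elastic bar under uniaxial stress, so epsilon = sigma / E.
Solve for sigma: sigma = epsilon·E.
Convert to SI units:
  E = 150 GPa = 1.5 × 10¹¹ Pa
Substitute:
  sigma = 0.001483 × (1.5 × 10¹¹)
  sigma = 2.224 × 10⁸ Pa
Convert: sigma = 2.224 × 10⁸ Pa = 222.4 MPa
Final answer: sigma = 222.4 MPa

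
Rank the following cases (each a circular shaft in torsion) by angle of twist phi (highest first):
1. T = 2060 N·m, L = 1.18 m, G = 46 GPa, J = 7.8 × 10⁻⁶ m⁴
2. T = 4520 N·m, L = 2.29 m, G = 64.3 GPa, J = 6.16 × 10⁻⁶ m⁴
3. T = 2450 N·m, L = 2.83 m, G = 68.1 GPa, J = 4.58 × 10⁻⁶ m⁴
Model: a circular shaft in torsion, so phi = (T·L) / (G·J) (SI units).
  Case 1: phi = (2060 × 1.18) / ((4.6 × 10¹⁰) × (7.8 × 10⁻⁶)) = 0.006775 rad = 0.3882°
  Case 2: phi = (4520 × 2.29) / ((6.43 × 10¹⁰) × (6.16 × 10⁻⁶)) = 0.02613 rad = 1.497°
  Case 3: phi = (2450 × 2.83) / ((6.81 × 10¹⁰) × (4.58 × 10⁻⁶)) = 0.02223 rad = 1.274°
Ordering: 1.497° (case 2) > 1.274° (case 3) > 0.3882° (case 1)
Final answer: 2, 3, 1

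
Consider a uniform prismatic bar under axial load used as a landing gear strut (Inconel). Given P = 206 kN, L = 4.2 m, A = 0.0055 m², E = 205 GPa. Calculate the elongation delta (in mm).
Model: a uniform prismatic bar under axial load, so delta = (P·L) / (A·E).
Convert to SI units:
  P = 206 kN = 206000 N
  E = 205 GPa = 2.05 × 10¹¹ Pa
Substitute:
  delta = (206000 × 4.2) / (0.0055 × (2.05 × 10¹¹))
  delta = 0.0007674 m
Convert: delta = 0.0007674 m = 0.7674 mm
Final answer: delta = 0.7674 mm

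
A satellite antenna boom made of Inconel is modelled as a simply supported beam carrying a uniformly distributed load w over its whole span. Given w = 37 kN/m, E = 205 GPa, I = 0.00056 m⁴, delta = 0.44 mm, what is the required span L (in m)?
Model: a simply supported beam carrying a uniformly distributed load w over its whole span, so delta = (5·w·L^4) / (384·E·I).
Solve for L: L = ((384·delta·E·I) / (5·w))^(1/4).
Convert to SI units:
  w = 37 kN/m = 37000 N/m
  E = 205 GPa = 2.05 × 10¹¹ Pa
  delta = 0.44 mm = 0.00044 m
Substitute:
  L = ((384 × 0.00044 × (2.05 × 10¹¹) × 0.00056) / (5 × 37000))^(1/4)
  L = 3.2 m
Final answer: L = 3.2 m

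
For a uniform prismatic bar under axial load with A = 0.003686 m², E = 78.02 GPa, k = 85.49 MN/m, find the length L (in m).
Model: a uniform prismatic bar under axial load, so k = (A·E) / L.
Solve for L: L = (A·E) / k.
Convert to SI units:
  E = 78.02 GPa = 7.802 × 10¹⁰ Pa
  k = 85.49 MN/m = 8.549 × 10⁷ N/m
Substitute:
  L = (0.003686 × (7.802 × 10¹⁰)) / (8.549 × 10⁷)
  L = 3.364 m
Final answer: L = 3.364 m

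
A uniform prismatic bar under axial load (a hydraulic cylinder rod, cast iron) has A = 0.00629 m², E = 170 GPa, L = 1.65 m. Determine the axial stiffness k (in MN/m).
Model: a uniform prismatic bar under axial load, so k = (A·E) / L.
Convert to SI units:
  E = 170 GPa = 1.7 × 10¹¹ Pa
Substitute:
  k = (0.00629 × (1.7 × 10¹¹)) / 1.65
  k = 6.481 × 10⁸ N/m
Convert: k = 6.481 × 10⁸ N/m = 648.1 MN/m
Final answer: k = 648.1 MN/m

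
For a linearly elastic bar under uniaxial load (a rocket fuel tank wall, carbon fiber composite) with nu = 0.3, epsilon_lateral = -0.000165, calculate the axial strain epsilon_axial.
Model: a linearly elastic bar under uniaxial load, so epsilon_lateral = -nu·epsilon_axial.
Solve for epsilon_axial: epsilon_axial = -epsilon_lateral / nu.
Substitute:
  epsilon_axial = -(-0.000165) / 0.3
  epsilon_axial = 0.00055
Final answer: epsilon_axial = 0.00055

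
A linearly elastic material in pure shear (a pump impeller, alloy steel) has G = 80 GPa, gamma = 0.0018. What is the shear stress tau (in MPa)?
Model: a linearly elastic material in pure shear, so tau = G·gamma.
Convert to SI units:
  G = 80 GPa = 8 × 10¹⁰ Pa
Substitute:
  tau = (8 × 10¹⁰) × 0.0018
  tau = 1.44 × 10⁸ Pa
Convert: tau = 1.44 × 10⁸ Pa = 144 MPa
Final answer: tau = 144 MPa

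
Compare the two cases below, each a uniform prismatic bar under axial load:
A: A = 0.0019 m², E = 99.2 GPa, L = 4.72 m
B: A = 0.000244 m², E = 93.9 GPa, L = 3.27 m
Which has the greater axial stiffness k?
Model: a uniform prismatic bar under axial load, so k = (A·E) / L (SI units).
  A: k = (0.0019 × (9.92 × 10¹⁰)) / 4.72 = 3.993 × 10⁷ N/m = 39.93 MN/m
  B: k = (0.000244 × (9.39 × 10¹⁰)) / 3.27 = 7.007 × 10⁶ N/m = 7.007 MN/m
39.93 MN/m > 7.007 MN/m, so A is larger.
Final answer: A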